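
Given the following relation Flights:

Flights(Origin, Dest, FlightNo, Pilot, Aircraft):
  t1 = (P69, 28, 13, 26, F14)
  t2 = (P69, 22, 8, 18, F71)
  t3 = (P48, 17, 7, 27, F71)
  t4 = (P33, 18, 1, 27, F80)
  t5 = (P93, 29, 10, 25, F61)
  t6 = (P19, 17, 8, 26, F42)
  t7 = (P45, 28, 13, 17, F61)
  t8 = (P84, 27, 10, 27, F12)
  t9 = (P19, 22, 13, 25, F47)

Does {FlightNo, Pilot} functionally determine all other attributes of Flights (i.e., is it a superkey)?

Yes

All 9 rows have distinct {FlightNo, Pilot} values, so {FlightNo, Pilot} → (all attributes) holds and {FlightNo, Pilot} is a superkey.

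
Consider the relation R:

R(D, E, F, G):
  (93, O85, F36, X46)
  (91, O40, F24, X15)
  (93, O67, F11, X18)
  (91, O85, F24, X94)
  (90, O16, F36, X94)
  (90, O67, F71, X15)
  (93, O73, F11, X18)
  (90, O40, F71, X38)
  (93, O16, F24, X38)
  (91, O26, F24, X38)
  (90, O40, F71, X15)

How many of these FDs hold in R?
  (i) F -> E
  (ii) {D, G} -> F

(i) F -> E: F=F36: 2 rows → E takes values {O85, O16} — violation; F=F24: 4 rows → E takes values {O40, O85, O16, O26} — violation; F=F11: 2 rows → E takes values {O67, O73} — violation; F=F71: 3 rows → E takes values {O67, O40} — violation — fails.
(ii) {D, G} -> F: every LHS value maps to a single RHS value — holds.
1 of the 2 dependencies holds.

1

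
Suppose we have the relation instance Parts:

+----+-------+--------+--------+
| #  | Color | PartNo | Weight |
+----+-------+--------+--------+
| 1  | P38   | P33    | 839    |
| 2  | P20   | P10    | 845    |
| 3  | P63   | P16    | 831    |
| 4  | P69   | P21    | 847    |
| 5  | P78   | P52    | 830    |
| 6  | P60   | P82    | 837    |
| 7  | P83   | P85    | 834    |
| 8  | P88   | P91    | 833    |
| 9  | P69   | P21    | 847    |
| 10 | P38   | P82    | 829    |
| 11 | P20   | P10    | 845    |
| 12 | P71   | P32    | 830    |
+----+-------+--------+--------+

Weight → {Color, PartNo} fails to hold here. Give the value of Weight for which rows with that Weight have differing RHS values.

830

Weight=839: row 1 → {Color,PartNo} = (P38, P33) ✓
Weight=845: rows 2, 11 → {Color,PartNo} = (P20, P10), (P20, P10) ✓
Weight=831: row 3 → {Color,PartNo} = (P63, P16) ✓
Weight=847: rows 4, 9 → {Color,PartNo} = (P69, P21), (P69, P21) ✓
Weight=830: rows 5, 12 → {Color,PartNo} takes values {(P78, P52), (P71, P32)} — violation
Weight=837: row 6 → {Color,PartNo} = (P60, P82) ✓
Weight=834: row 7 → {Color,PartNo} = (P83, P85) ✓
Weight=833: row 8 → {Color,PartNo} = (P88, P91) ✓
Weight=829: row 10 → {Color,PartNo} = (P38, P82) ✓
The only Weight value with inconsistent RHS is Weight=830.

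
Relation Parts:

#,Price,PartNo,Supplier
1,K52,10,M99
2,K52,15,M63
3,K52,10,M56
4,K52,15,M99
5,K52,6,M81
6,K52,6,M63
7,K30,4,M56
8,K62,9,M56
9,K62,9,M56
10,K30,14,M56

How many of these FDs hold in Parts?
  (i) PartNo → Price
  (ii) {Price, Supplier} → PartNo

1

(i) PartNo → Price: every LHS value maps to a single RHS value — holds.
(ii) {Price, Supplier} → PartNo: (Price=K52, Supplier=M99): rows 1, 4 → PartNo takes values {10, 15} — violation; (Price=K52, Supplier=M63): rows 2, 6 → PartNo takes values {15, 6} — violation; (Price=K30, Supplier=M56): rows 7, 10 → PartNo takes values {4, 14} — violation — fails.
1 of the 2 dependencies holds.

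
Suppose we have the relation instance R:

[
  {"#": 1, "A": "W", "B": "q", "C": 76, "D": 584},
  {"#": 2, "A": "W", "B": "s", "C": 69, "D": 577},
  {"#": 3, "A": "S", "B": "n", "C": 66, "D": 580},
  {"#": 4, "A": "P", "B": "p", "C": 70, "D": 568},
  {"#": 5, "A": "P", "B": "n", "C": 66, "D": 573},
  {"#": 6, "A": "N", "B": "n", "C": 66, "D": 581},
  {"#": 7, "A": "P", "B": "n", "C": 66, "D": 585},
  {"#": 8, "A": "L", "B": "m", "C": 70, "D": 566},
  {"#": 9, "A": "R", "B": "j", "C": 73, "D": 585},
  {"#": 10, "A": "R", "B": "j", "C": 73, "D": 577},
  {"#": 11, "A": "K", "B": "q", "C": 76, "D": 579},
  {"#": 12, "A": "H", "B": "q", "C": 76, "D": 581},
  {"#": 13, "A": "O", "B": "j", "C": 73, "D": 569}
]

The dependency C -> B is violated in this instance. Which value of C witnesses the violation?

70

C=76: rows 1, 11, 12 → B = q, q, q ✓
C=69: row 2 → B = s ✓
C=66: rows 3, 5, 6, 7 → B = n, n, n, n ✓
C=70: rows 4, 8 → B takes values {p, m} — violation
C=73: rows 9, 10, 13 → B = j, j, j ✓
The only C value with inconsistent B is C=70.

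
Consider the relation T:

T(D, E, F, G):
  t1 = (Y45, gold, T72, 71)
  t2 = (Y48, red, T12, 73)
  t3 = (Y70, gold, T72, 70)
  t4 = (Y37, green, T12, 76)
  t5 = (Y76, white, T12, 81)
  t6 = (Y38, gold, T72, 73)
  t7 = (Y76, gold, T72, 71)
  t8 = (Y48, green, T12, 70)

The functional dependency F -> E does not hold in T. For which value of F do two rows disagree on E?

F=T72: rows 1, 3, 6, 7 → E = gold, gold, gold, gold ✓
F=T12: rows 2, 4, 5, 8 → E takes values {red, green, white} — violation
The only F value with inconsistent E is F=T12.

T12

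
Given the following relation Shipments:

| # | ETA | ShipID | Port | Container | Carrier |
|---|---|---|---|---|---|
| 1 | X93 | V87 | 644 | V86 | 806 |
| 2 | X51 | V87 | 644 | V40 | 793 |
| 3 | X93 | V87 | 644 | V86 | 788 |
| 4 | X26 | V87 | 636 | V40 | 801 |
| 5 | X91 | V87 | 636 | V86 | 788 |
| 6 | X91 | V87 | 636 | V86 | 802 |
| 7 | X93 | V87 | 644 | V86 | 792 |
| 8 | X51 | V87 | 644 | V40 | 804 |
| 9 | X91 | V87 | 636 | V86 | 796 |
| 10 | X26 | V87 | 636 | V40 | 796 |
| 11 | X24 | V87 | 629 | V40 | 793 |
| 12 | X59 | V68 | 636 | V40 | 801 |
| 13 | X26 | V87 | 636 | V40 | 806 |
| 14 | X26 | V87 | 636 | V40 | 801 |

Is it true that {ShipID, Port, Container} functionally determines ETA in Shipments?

(ShipID=V87, Port=644, Container=V86): rows 1, 3, 7 → ETA = X93, X93, X93 ✓
(ShipID=V87, Port=644, Container=V40): rows 2, 8 → ETA = X51, X51 ✓
(ShipID=V87, Port=636, Container=V40): rows 4, 10, 13, 14 → ETA = X26, X26, X26, X26 ✓
(ShipID=V87, Port=636, Container=V86): rows 5, 6, 9 → ETA = X91, X91, X91 ✓
(ShipID=V87, Port=629, Container=V40): row 11 → ETA = X24 ✓
(ShipID=V68, Port=636, Container=V40): row 12 → ETA = X59 ✓
Every {ShipID, Port, Container} value is associated with a single ETA value, so {ShipID, Port, Container} → ETA holds.

Yes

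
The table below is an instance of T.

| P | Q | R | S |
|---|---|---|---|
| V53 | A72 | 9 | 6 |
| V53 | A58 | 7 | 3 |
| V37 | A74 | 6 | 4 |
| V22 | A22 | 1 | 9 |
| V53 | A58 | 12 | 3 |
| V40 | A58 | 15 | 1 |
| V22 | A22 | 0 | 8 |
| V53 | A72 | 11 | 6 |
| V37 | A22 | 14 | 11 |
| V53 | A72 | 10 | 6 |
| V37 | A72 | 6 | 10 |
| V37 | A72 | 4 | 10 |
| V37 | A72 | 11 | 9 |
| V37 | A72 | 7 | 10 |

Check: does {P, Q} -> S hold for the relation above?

(P=V53, Q=A72): 3 rows → S = 6, 6, 6 ✓
(P=V53, Q=A58): 2 rows → S = 3, 3 ✓
(P=V37, Q=A74): 1 row → S = 4 ✓
(P=V22, Q=A22): 2 rows → S takes values {9, 8} — violation
(P=V40, Q=A58): 1 row → S = 1 ✓
(P=V37, Q=A22): 1 row → S = 11 ✓
(P=V37, Q=A72): 4 rows → S takes values {10, 9} — violation
Two rows agree on {P, Q} but differ on S, so {P, Q} -> S does not hold.

No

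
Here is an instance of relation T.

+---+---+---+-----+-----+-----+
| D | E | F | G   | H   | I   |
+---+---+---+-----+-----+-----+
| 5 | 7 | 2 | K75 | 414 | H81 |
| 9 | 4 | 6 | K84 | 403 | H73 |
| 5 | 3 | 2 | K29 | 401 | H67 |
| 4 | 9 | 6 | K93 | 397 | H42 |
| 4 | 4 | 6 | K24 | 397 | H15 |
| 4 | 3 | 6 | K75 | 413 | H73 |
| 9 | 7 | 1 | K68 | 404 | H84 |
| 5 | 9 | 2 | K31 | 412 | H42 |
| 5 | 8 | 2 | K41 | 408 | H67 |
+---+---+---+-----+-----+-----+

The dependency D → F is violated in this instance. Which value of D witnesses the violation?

D=5: 4 rows → F = 2, 2, 2, 2 ✓
D=9: 2 rows → F takes values {6, 1} — violation
D=4: 3 rows → F = 6, 6, 6 ✓
The only D value with inconsistent F is D=9.

9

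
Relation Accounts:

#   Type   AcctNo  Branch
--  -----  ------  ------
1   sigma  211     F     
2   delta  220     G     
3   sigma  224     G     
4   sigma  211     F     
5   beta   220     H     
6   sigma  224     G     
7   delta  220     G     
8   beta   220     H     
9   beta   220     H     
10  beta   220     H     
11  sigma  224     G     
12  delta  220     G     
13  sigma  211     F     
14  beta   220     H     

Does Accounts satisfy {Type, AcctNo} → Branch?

Yes

(Type=sigma, AcctNo=211): rows 1, 4, 13 → Branch = F, F, F ✓
(Type=delta, AcctNo=220): rows 2, 7, 12 → Branch = G, G, G ✓
(Type=sigma, AcctNo=224): rows 3, 6, 11 → Branch = G, G, G ✓
(Type=beta, AcctNo=220): rows 5, 8, 9, 10, 14 → Branch = H, H, H, H, H ✓
Every {Type, AcctNo} value is associated with a single Branch value, so {Type, AcctNo} → Branch holds.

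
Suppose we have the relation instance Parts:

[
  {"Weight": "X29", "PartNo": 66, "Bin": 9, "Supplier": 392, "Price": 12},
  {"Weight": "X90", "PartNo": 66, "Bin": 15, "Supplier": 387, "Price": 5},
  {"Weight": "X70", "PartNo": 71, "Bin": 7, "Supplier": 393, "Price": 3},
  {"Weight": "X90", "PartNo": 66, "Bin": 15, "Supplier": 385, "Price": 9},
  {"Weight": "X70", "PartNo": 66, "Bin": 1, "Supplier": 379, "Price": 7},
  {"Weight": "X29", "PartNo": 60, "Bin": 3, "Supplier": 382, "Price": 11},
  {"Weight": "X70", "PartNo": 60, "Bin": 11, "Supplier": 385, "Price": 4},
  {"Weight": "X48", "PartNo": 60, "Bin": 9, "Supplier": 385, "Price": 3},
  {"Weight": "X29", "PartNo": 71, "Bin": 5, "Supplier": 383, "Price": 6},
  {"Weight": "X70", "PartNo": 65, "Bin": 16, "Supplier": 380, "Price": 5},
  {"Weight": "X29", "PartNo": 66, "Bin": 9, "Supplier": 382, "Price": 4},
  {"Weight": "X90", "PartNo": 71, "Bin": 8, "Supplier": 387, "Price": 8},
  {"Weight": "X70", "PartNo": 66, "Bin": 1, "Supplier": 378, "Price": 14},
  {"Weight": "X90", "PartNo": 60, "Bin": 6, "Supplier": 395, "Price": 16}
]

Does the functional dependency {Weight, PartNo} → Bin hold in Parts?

(Weight=X29, PartNo=66): 2 rows → Bin = 9, 9 ✓
(Weight=X90, PartNo=66): 2 rows → Bin = 15, 15 ✓
(Weight=X70, PartNo=71): 1 row → Bin = 7 ✓
(Weight=X70, PartNo=66): 2 rows → Bin = 1, 1 ✓
(Weight=X29, PartNo=60): 1 row → Bin = 3 ✓
(Weight=X70, PartNo=60): 1 row → Bin = 11 ✓
(Weight=X48, PartNo=60): 1 row → Bin = 9 ✓
(Weight=X29, PartNo=71): 1 row → Bin = 5 ✓
(Weight=X70, PartNo=65): 1 row → Bin = 16 ✓
(Weight=X90, PartNo=71): 1 row → Bin = 8 ✓
(Weight=X90, PartNo=60): 1 row → Bin = 6 ✓
Every {Weight, PartNo} value is associated with a single Bin value, so {Weight, PartNo} → Bin holds.

Yes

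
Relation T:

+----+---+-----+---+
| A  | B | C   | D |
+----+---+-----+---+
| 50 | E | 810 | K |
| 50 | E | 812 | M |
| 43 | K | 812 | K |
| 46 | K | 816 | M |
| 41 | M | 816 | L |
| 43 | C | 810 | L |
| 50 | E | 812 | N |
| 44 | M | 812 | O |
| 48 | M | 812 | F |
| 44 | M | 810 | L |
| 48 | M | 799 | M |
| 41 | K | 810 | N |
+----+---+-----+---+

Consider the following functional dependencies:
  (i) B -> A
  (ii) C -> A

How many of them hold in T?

0

(i) B -> A: B=K: 3 rows → A takes values {43, 46, 41} — violation; B=M: 5 rows → A takes values {41, 44, 48} — violation — fails.
(ii) C -> A: C=810: 4 rows → A takes values {50, 43, 44, 41} — violation; C=812: 5 rows → A takes values {50, 43, 44, 48} — violation; C=816: 2 rows → A takes values {46, 41} — violation — fails.
None of the 2 dependencies hold.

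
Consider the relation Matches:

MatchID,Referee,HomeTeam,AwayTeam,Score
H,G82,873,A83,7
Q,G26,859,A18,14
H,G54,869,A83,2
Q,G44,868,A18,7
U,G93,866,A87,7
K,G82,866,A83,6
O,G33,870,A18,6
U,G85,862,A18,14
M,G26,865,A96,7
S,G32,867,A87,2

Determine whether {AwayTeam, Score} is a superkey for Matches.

Two distinct rows share (AwayTeam=A18, Score=14), so {AwayTeam, Score} does not determine every attribute — not a superkey.

No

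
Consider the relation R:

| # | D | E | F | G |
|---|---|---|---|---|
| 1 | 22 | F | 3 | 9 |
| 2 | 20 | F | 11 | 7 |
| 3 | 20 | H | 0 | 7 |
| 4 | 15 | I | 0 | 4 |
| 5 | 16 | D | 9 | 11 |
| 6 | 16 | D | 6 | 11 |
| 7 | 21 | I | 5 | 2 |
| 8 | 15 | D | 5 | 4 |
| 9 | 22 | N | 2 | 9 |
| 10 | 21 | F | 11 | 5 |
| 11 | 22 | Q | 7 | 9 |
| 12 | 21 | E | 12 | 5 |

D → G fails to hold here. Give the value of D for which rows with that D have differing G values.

21

D=22: rows 1, 9, 11 → G = 9, 9, 9 ✓
D=20: rows 2, 3 → G = 7, 7 ✓
D=15: rows 4, 8 → G = 4, 4 ✓
D=16: rows 5, 6 → G = 11, 11 ✓
D=21: rows 7, 10, 12 → G takes values {2, 5} — violation
The only D value with inconsistent G is D=21.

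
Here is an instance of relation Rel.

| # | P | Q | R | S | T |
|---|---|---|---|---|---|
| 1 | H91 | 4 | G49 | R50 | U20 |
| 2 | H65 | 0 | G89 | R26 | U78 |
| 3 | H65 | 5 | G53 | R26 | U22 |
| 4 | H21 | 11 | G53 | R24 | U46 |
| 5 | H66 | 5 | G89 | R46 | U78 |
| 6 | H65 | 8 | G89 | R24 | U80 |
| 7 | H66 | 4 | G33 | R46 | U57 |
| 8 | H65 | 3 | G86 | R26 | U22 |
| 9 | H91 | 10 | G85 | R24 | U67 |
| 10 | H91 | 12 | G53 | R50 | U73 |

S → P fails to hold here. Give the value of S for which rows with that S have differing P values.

S=R50: rows 1, 10 → P = H91, H91 ✓
S=R26: rows 2, 3, 8 → P = H65, H65, H65 ✓
S=R24: rows 4, 6, 9 → P takes values {H21, H65, H91} — violation
S=R46: rows 5, 7 → P = H66, H66 ✓
The only S value with inconsistent P is S=R24.

R24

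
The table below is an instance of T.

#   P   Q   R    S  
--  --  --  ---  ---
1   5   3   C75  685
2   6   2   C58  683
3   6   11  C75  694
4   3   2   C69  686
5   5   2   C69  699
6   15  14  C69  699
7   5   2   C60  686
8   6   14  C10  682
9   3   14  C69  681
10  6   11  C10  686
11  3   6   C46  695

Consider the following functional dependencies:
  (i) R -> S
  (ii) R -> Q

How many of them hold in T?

(i) R -> S: R=C75: rows 1, 3 → S takes values {685, 694} — violation; R=C69: rows 4, 5, 6, 9 → S takes values {686, 699, 681} — violation; R=C10: rows 8, 10 → S takes values {682, 686} — violation — fails.
(ii) R -> Q: R=C75: rows 1, 3 → Q takes values {3, 11} — violation; R=C69: rows 4, 5, 6, 9 → Q takes values {2, 14} — violation; R=C10: rows 8, 10 → Q takes values {14, 11} — violation — fails.
None of the 2 dependencies hold.

0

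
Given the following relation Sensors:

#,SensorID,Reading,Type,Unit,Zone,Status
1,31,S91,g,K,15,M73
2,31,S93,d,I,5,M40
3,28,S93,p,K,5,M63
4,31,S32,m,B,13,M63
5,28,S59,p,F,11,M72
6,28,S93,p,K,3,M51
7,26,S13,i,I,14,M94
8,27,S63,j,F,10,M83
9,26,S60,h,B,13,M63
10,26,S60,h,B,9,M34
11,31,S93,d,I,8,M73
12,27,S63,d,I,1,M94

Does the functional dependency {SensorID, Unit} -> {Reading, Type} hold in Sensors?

(SensorID=31, Unit=K): row 1 → {Reading,Type} = (S91, g) ✓
(SensorID=31, Unit=I): rows 2, 11 → {Reading,Type} = (S93, d), (S93, d) ✓
(SensorID=28, Unit=K): rows 3, 6 → {Reading,Type} = (S93, p), (S93, p) ✓
(SensorID=31, Unit=B): row 4 → {Reading,Type} = (S32, m) ✓
(SensorID=28, Unit=F): row 5 → {Reading,Type} = (S59, p) ✓
(SensorID=26, Unit=I): row 7 → {Reading,Type} = (S13, i) ✓
(SensorID=27, Unit=F): row 8 → {Reading,Type} = (S63, j) ✓
(SensorID=26, Unit=B): rows 9, 10 → {Reading,Type} = (S60, h), (S60, h) ✓
(SensorID=27, Unit=I): row 12 → {Reading,Type} = (S63, d) ✓
Every {SensorID, Unit} value is associated with a single {Reading, Type} value, so {SensorID, Unit} -> {Reading, Type} holds.

Yes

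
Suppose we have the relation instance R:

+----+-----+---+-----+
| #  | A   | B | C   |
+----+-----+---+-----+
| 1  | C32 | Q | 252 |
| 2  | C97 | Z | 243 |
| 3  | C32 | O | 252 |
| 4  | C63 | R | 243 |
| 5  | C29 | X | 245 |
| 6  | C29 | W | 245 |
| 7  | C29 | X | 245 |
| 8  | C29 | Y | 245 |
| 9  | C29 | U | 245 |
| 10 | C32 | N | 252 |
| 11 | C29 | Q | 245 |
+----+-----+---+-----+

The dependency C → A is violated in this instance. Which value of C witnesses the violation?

C=252: rows 1, 3, 10 → A = C32, C32, C32 ✓
C=243: rows 2, 4 → A takes values {C97, C63} — violation
C=245: rows 5, 6, 7, 8, 9, 11 → A = C29, C29, C29, C29, C29, C29 ✓
The only C value with inconsistent A is C=243.

243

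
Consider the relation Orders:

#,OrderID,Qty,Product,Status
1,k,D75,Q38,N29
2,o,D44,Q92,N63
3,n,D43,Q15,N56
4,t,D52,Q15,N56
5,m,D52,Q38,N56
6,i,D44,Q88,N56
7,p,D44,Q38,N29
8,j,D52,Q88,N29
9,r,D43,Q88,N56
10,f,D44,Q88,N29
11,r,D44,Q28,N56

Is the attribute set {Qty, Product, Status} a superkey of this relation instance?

Yes

All 11 rows have distinct {Qty, Product, Status} values, so {Qty, Product, Status} → (all attributes) holds and {Qty, Product, Status} is a superkey.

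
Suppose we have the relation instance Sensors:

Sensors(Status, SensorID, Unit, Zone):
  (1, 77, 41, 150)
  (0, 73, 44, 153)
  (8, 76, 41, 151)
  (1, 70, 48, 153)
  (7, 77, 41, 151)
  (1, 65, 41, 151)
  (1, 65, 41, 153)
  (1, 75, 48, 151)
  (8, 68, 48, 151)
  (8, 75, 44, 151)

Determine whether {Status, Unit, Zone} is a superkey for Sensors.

Yes

All 10 rows have distinct {Status, Unit, Zone} values, so {Status, Unit, Zone} → (all attributes) holds and {Status, Unit, Zone} is a superkey.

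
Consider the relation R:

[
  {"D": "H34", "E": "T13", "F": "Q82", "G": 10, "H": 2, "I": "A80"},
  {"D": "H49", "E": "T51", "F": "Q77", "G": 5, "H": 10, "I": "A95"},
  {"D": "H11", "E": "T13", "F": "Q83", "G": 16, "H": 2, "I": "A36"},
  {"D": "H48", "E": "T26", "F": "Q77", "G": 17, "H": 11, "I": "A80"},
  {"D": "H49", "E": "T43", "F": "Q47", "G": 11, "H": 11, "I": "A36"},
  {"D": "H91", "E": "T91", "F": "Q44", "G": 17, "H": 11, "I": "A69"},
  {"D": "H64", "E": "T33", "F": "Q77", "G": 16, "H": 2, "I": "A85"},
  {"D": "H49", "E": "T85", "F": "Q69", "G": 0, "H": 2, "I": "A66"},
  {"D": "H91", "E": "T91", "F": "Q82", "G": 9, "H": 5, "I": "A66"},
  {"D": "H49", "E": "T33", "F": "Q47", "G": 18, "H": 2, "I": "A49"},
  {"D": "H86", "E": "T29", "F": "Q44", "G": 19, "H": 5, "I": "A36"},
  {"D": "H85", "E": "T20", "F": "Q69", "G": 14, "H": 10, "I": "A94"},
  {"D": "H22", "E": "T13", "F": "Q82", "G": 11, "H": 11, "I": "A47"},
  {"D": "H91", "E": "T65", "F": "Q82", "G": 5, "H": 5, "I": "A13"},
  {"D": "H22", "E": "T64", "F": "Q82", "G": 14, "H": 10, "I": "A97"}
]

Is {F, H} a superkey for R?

No

Two distinct rows share (F=Q82, H=5), so {F, H} does not determine every attribute — not a superkey.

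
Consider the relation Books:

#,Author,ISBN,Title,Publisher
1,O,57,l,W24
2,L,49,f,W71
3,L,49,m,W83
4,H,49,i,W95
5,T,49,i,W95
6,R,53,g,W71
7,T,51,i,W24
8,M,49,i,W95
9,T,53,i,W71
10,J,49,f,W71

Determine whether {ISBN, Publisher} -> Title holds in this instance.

No

(ISBN=57, Publisher=W24): row 1 → Title = l ✓
(ISBN=49, Publisher=W71): rows 2, 10 → Title = f, f ✓
(ISBN=49, Publisher=W83): row 3 → Title = m ✓
(ISBN=49, Publisher=W95): rows 4, 5, 8 → Title = i, i, i ✓
(ISBN=53, Publisher=W71): rows 6, 9 → Title takes values {g, i} — violation
(ISBN=51, Publisher=W24): row 7 → Title = i ✓
Two rows agree on {ISBN, Publisher} but differ on Title, so {ISBN, Publisher} -> Title does not hold.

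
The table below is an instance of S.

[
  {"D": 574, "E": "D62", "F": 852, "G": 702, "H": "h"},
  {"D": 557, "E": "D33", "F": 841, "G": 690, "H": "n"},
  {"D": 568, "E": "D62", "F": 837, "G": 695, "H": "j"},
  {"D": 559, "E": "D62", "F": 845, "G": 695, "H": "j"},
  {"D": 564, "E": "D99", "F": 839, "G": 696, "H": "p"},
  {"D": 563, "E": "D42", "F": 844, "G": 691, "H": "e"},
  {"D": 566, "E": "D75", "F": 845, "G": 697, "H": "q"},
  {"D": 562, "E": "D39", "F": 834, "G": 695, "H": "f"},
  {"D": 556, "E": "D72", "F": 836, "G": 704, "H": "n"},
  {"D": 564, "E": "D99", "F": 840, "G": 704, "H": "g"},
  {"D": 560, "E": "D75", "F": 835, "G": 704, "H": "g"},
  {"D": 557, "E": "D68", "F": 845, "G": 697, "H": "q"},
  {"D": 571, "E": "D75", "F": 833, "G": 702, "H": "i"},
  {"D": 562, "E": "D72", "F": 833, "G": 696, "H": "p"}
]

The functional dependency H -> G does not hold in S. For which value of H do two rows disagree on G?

n

H=h: 1 row → G = 702 ✓
H=n: 2 rows → G takes values {690, 704} — violation
H=j: 2 rows → G = 695, 695 ✓
H=p: 2 rows → G = 696, 696 ✓
H=e: 1 row → G = 691 ✓
H=q: 2 rows → G = 697, 697 ✓
H=f: 1 row → G = 695 ✓
H=g: 2 rows → G = 704, 704 ✓
H=i: 1 row → G = 702 ✓
The only H value with inconsistent G is H=n.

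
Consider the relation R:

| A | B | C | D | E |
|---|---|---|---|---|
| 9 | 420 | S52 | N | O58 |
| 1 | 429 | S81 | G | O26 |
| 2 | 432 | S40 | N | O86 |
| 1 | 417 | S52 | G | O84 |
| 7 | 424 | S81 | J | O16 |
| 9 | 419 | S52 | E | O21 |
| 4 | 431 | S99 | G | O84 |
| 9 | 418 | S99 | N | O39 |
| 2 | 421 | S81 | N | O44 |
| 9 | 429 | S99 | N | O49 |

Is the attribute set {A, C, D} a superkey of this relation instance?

Two distinct rows share (A=9, C=S99, D=N), so {A, C, D} does not determine every attribute — not a superkey.

No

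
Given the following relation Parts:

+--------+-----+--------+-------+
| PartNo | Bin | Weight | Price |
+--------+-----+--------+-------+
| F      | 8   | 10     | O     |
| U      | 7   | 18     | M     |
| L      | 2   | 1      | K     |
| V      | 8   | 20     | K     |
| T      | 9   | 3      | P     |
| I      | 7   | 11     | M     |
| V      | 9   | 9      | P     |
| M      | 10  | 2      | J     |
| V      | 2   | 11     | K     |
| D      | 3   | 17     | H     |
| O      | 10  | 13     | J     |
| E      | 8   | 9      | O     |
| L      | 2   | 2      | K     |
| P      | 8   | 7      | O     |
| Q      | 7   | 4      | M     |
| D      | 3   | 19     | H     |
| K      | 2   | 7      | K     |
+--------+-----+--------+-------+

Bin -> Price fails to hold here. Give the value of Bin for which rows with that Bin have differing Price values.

Bin=8: 4 rows → Price takes values {O, K} — violation
Bin=7: 3 rows → Price = M, M, M ✓
Bin=2: 4 rows → Price = K, K, K, K ✓
Bin=9: 2 rows → Price = P, P ✓
Bin=10: 2 rows → Price = J, J ✓
Bin=3: 2 rows → Price = H, H ✓
The only Bin value with inconsistent Price is Bin=8.

8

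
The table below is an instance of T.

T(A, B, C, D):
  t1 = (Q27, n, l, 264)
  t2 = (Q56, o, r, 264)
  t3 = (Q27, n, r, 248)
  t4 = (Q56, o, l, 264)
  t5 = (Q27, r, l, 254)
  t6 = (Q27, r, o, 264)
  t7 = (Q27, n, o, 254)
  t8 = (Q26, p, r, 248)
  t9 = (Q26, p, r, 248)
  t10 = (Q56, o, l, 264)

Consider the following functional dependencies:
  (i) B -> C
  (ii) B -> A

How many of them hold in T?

(i) B -> C: B=n: rows 1, 3, 7 → C takes values {l, r, o} — violation; B=o: rows 2, 4, 10 → C takes values {r, l} — violation; B=r: rows 5, 6 → C takes values {l, o} — violation — fails.
(ii) B -> A: every LHS value maps to a single RHS value — holds.
1 of the 2 dependencies holds.

1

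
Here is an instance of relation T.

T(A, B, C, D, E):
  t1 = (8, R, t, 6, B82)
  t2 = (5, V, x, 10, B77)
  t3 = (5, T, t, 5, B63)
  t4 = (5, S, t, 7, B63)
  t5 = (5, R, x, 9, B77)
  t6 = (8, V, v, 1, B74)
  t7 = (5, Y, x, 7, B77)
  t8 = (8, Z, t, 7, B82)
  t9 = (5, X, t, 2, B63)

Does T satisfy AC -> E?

Yes

(A=8, C=t): rows 1, 8 → E = B82, B82 ✓
(A=5, C=x): rows 2, 5, 7 → E = B77, B77, B77 ✓
(A=5, C=t): rows 3, 4, 9 → E = B63, B63, B63 ✓
(A=8, C=v): row 6 → E = B74 ✓
Every AC value is associated with a single E value, so AC -> E holds.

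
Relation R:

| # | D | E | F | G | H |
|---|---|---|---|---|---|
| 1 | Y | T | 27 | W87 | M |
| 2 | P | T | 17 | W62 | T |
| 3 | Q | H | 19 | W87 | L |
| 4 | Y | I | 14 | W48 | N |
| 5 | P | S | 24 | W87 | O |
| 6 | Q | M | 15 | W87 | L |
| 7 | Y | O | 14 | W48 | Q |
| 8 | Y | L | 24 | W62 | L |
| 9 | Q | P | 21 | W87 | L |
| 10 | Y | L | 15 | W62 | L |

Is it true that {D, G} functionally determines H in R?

No

(D=Y, G=W87): row 1 → H = M ✓
(D=P, G=W62): row 2 → H = T ✓
(D=Q, G=W87): rows 3, 6, 9 → H = L, L, L ✓
(D=Y, G=W48): rows 4, 7 → H takes values {N, Q} — violation
(D=P, G=W87): row 5 → H = O ✓
(D=Y, G=W62): rows 8, 10 → H = L, L ✓
Two rows agree on {D, G} but differ on H, so {D, G} -> H does not hold.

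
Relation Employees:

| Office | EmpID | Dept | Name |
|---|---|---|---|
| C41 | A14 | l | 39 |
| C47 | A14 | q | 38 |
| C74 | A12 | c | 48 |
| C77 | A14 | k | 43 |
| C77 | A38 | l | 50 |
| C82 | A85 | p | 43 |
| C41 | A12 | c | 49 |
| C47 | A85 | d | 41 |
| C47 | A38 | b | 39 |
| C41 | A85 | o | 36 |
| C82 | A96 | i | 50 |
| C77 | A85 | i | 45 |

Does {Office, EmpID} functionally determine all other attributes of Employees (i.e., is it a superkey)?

Yes

All 12 rows have distinct {Office, EmpID} values, so {Office, EmpID} → (all attributes) holds and {Office, EmpID} is a superkey.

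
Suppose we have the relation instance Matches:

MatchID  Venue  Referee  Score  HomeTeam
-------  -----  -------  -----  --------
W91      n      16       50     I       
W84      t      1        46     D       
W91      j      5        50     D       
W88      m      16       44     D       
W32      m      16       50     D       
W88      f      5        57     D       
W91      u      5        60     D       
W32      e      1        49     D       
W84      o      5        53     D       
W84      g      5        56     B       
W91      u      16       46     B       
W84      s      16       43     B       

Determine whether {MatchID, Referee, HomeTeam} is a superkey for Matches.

No

Two distinct rows share (MatchID=W91, Referee=5, HomeTeam=D), so {MatchID, Referee, HomeTeam} does not determine every attribute — not a superkey.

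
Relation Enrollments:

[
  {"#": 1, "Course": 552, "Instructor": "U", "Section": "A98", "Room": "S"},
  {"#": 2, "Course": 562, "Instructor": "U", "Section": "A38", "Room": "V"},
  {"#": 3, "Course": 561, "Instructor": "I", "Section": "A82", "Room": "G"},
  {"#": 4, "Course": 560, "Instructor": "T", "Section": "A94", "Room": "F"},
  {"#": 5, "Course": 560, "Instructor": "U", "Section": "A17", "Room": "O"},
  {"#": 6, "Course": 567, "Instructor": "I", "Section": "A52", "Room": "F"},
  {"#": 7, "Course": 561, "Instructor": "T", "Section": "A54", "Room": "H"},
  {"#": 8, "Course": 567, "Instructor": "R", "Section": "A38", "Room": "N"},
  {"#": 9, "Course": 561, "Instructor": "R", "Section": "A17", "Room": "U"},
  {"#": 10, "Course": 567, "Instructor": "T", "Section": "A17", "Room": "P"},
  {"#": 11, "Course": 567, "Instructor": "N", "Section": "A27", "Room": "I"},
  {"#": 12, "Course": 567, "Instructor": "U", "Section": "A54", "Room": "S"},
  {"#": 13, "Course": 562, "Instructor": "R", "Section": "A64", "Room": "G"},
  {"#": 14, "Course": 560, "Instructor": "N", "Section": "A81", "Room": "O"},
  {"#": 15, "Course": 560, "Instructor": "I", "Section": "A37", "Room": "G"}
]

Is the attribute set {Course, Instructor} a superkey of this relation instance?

All 15 rows have distinct {Course, Instructor} values, so {Course, Instructor} → (all attributes) holds and {Course, Instructor} is a superkey.

Yes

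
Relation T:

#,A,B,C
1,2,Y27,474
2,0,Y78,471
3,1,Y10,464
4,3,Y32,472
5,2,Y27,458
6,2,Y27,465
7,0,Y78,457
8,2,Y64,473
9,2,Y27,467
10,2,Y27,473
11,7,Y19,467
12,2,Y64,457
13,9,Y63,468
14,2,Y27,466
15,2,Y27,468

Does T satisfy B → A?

B=Y27: rows 1, 5, 6, 9, 10, 14, 15 → A = 2, 2, 2, 2, 2, 2, 2 ✓
B=Y78: rows 2, 7 → A = 0, 0 ✓
B=Y10: row 3 → A = 1 ✓
B=Y32: row 4 → A = 3 ✓
B=Y64: rows 8, 12 → A = 2, 2 ✓
B=Y19: row 11 → A = 7 ✓
B=Y63: row 13 → A = 9 ✓
Every B value is associated with a single A value, so B → A holds.

Yes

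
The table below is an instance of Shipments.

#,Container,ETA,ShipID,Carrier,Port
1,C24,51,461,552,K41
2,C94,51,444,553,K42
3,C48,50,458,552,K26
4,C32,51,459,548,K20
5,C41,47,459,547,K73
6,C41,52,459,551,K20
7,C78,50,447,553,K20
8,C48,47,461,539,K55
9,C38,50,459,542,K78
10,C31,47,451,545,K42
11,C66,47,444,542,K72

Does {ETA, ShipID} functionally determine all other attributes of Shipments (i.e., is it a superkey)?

Yes

All 11 rows have distinct {ETA, ShipID} values, so {ETA, ShipID} → (all attributes) holds and {ETA, ShipID} is a superkey.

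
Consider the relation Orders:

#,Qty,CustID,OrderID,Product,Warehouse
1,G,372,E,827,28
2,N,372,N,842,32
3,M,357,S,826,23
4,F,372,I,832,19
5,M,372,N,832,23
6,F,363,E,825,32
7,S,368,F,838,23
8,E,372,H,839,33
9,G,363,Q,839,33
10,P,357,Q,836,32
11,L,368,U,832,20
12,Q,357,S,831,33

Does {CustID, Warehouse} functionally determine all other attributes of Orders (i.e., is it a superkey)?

All 12 rows have distinct {CustID, Warehouse} values, so {CustID, Warehouse} → (all attributes) holds and {CustID, Warehouse} is a superkey.

Yes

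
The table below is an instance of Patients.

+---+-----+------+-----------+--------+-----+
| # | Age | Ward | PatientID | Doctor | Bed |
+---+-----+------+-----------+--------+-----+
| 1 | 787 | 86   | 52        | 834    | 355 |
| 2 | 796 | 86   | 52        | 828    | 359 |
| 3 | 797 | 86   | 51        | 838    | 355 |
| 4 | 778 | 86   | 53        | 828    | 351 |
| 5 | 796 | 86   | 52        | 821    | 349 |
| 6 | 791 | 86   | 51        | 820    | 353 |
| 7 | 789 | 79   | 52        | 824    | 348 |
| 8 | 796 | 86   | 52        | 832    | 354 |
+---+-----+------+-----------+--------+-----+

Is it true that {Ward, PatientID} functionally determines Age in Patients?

No

(Ward=86, PatientID=52): rows 1, 2, 5, 8 → Age takes values {787, 796} — violation
(Ward=86, PatientID=51): rows 3, 6 → Age takes values {797, 791} — violation
(Ward=86, PatientID=53): row 4 → Age = 778 ✓
(Ward=79, PatientID=52): row 7 → Age = 789 ✓
Two rows agree on {Ward, PatientID} but differ on Age, so {Ward, PatientID} → Age does not hold.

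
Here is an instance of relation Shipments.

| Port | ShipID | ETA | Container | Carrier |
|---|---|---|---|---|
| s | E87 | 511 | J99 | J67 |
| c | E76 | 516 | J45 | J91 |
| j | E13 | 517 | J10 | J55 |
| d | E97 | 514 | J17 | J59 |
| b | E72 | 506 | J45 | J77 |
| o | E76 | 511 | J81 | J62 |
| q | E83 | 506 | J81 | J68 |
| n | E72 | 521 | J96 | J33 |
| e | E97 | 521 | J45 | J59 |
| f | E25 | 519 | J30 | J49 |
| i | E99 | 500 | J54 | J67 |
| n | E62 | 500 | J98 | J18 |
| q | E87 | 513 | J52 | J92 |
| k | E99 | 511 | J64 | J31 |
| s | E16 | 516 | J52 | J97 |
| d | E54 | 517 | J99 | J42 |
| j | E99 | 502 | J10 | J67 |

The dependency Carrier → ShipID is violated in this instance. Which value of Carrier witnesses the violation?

Carrier=J67: 3 rows → ShipID takes values {E87, E99} — violation
Carrier=J91: 1 row → ShipID = E76 ✓
Carrier=J55: 1 row → ShipID = E13 ✓
Carrier=J59: 2 rows → ShipID = E97, E97 ✓
Carrier=J77: 1 row → ShipID = E72 ✓
Carrier=J62: 1 row → ShipID = E76 ✓
Carrier=J68: 1 row → ShipID = E83 ✓
Carrier=J33: 1 row → ShipID = E72 ✓
Carrier=J49: 1 row → ShipID = E25 ✓
Carrier=J18: 1 row → ShipID = E62 ✓
Carrier=J92: 1 row → ShipID = E87 ✓
Carrier=J31: 1 row → ShipID = E99 ✓
Carrier=J97: 1 row → ShipID = E16 ✓
Carrier=J42: 1 row → ShipID = E54 ✓
The only Carrier value with inconsistent ShipID is Carrier=J67.

J67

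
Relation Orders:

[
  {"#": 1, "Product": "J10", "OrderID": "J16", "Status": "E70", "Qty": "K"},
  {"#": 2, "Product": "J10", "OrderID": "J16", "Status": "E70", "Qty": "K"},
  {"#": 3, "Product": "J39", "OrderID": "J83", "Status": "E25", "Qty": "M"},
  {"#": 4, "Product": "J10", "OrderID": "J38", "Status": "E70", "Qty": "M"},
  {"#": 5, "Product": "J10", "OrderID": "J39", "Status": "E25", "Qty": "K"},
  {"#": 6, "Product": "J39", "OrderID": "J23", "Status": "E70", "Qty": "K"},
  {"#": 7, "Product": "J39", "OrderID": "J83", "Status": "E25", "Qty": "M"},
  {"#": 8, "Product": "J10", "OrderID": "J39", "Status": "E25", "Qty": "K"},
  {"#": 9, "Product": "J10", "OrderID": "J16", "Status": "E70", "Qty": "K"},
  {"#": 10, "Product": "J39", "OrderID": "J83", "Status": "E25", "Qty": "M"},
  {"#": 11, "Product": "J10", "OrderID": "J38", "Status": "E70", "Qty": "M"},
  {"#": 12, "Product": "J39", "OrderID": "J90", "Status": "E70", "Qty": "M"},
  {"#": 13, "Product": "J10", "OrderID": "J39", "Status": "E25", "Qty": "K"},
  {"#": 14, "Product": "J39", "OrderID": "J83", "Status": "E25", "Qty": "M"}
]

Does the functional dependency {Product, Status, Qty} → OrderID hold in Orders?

(Product=J10, Status=E70, Qty=K): rows 1, 2, 9 → OrderID = J16, J16, J16 ✓
(Product=J39, Status=E25, Qty=M): rows 3, 7, 10, 14 → OrderID = J83, J83, J83, J83 ✓
(Product=J10, Status=E70, Qty=M): rows 4, 11 → OrderID = J38, J38 ✓
(Product=J10, Status=E25, Qty=K): rows 5, 8, 13 → OrderID = J39, J39, J39 ✓
(Product=J39, Status=E70, Qty=K): row 6 → OrderID = J23 ✓
(Product=J39, Status=E70, Qty=M): row 12 → OrderID = J90 ✓
Every {Product, Status, Qty} value is associated with a single OrderID value, so {Product, Status, Qty} → OrderID holds.

Yes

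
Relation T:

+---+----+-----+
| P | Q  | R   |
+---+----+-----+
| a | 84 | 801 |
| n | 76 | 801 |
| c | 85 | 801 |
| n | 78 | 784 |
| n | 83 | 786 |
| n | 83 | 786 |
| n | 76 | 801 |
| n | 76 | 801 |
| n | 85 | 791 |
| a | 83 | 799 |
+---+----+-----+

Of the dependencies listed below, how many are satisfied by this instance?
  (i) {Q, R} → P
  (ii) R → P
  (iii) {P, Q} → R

2

(i) {Q, R} → P: every LHS value maps to a single RHS value — holds.
(ii) R → P: R=801: 5 rows → P takes values {a, n, c} — violation — fails.
(iii) {P, Q} → R: every LHS value maps to a single RHS value — holds.
2 of the 3 dependencies hold.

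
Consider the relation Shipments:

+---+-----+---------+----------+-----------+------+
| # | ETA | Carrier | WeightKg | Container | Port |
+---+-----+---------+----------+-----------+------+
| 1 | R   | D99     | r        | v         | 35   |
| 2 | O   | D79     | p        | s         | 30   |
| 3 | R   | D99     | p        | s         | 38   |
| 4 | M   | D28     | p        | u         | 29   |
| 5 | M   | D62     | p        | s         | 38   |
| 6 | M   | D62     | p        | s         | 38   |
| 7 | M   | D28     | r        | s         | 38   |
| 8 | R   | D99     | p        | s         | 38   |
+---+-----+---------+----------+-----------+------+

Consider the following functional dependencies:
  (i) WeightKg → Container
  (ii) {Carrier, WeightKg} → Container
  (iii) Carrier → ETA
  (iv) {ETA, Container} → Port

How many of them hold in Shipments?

(i) WeightKg → Container: WeightKg=r: rows 1, 7 → Container takes values {v, s} — violation; WeightKg=p: rows 2, 3, 4, 5, 6, 8 → Container takes values {s, u} — violation — fails.
(ii) {Carrier, WeightKg} → Container: every LHS value maps to a single RHS value — holds.
(iii) Carrier → ETA: every LHS value maps to a single RHS value — holds.
(iv) {ETA, Container} → Port: every LHS value maps to a single RHS value — holds.
3 of the 4 dependencies hold.

3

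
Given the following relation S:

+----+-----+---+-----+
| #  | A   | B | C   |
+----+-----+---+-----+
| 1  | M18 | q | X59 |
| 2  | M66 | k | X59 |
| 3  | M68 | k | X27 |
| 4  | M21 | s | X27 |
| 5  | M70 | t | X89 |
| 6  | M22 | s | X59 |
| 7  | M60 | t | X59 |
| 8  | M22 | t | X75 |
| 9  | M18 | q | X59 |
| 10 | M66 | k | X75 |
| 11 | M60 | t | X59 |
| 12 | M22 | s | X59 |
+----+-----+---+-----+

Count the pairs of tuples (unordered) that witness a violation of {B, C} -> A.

0

(B=q, C=X59): all 2 rows agree on A — 0 pairs.
(B=s, C=X59): all 2 rows agree on A — 0 pairs.
(B=t, C=X59): all 2 rows agree on A — 0 pairs.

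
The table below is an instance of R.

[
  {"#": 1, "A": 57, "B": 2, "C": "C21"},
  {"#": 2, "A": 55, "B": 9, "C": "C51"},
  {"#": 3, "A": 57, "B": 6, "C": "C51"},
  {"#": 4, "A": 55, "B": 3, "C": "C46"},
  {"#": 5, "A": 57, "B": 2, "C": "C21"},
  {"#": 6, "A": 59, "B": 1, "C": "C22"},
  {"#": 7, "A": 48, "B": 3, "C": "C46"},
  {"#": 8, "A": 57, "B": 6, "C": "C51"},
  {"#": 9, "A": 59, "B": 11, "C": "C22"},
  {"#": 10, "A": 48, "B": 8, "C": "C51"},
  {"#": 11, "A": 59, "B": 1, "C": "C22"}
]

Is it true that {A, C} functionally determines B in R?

No

(A=57, C=C21): rows 1, 5 → B = 2, 2 ✓
(A=55, C=C51): row 2 → B = 9 ✓
(A=57, C=C51): rows 3, 8 → B = 6, 6 ✓
(A=55, C=C46): row 4 → B = 3 ✓
(A=59, C=C22): rows 6, 9, 11 → B takes values {1, 11} — violation
(A=48, C=C46): row 7 → B = 3 ✓
(A=48, C=C51): row 10 → B = 8 ✓
Two rows agree on {A, C} but differ on B, so {A, C} -> B does not hold.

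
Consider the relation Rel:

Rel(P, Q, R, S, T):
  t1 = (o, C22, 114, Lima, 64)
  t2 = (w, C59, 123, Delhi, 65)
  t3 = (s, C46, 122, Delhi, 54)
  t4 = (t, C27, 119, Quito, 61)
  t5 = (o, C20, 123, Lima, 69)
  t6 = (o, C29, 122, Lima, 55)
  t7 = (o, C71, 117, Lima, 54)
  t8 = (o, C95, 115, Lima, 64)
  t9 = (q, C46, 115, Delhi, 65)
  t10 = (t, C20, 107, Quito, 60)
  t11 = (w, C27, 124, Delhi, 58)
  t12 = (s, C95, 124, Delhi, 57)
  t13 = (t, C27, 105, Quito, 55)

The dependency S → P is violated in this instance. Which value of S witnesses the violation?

S=Lima: rows 1, 5, 6, 7, 8 → P = o, o, o, o, o ✓
S=Delhi: rows 2, 3, 9, 11, 12 → P takes values {w, s, q} — violation
S=Quito: rows 4, 10, 13 → P = t, t, t ✓
The only S value with inconsistent P is S=Delhi.

Delhi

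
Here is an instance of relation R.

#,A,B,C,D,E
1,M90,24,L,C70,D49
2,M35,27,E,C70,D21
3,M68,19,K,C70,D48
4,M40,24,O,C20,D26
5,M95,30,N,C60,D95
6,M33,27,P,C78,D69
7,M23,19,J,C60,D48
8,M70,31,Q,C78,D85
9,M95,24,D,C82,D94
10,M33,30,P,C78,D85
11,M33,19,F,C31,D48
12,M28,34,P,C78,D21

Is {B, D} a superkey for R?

All 12 rows have distinct {B, D} values, so {B, D} → (all attributes) holds and {B, D} is a superkey.

Yes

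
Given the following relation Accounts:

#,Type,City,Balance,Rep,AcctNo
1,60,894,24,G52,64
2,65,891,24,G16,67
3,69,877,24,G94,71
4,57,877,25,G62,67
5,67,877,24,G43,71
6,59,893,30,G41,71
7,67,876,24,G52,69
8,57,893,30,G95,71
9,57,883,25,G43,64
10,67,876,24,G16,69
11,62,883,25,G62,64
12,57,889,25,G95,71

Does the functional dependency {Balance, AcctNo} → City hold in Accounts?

Yes

(Balance=24, AcctNo=64): row 1 → City = 894 ✓
(Balance=24, AcctNo=67): row 2 → City = 891 ✓
(Balance=24, AcctNo=71): rows 3, 5 → City = 877, 877 ✓
(Balance=25, AcctNo=67): row 4 → City = 877 ✓
(Balance=30, AcctNo=71): rows 6, 8 → City = 893, 893 ✓
(Balance=24, AcctNo=69): rows 7, 10 → City = 876, 876 ✓
(Balance=25, AcctNo=64): rows 9, 11 → City = 883, 883 ✓
(Balance=25, AcctNo=71): row 12 → City = 889 ✓
Every {Balance, AcctNo} value is associated with a single City value, so {Balance, AcctNo} → City holds.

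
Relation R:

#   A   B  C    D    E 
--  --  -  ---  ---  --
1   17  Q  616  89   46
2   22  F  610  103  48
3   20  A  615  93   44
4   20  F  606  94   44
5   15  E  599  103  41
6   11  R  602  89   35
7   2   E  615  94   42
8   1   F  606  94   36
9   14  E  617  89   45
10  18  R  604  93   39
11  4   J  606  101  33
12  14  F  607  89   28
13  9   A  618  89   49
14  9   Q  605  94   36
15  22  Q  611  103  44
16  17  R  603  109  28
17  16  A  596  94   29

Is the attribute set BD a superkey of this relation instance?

No

Rows 4 and 8 have the same BD value (B=F, D=94) but are distinct tuples, so BD does not determine every attribute — not a superkey.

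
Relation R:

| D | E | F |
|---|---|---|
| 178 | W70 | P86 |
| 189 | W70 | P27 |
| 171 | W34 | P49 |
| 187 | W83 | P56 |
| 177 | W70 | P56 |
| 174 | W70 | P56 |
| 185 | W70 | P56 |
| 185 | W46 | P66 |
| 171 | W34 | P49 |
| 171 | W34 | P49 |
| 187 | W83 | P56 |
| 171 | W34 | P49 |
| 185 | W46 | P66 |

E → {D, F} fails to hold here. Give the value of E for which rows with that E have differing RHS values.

W70

E=W70: 5 rows → {D,F} takes values {(178, P86), (189, P27), (177, P56), (174, P56), (185, P56)} — violation
E=W34: 4 rows → {D,F} = (171, P49), (171, P49), (171, P49), (171, P49) ✓
E=W83: 2 rows → {D,F} = (187, P56), (187, P56) ✓
E=W46: 2 rows → {D,F} = (185, P66), (185, P66) ✓
The only E value with inconsistent RHS is E=W70.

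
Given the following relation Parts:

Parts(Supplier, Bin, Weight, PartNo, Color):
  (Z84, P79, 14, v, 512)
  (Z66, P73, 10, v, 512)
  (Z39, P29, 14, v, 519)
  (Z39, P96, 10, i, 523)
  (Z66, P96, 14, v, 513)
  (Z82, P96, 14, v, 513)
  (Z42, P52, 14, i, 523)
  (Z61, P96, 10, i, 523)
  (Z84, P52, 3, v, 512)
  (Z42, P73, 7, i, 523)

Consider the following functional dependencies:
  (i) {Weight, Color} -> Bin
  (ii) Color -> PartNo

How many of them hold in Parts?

(i) {Weight, Color} -> Bin: every LHS value maps to a single RHS value — holds.
(ii) Color -> PartNo: every LHS value maps to a single RHS value — holds.
2 of the 2 dependencies hold.

2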